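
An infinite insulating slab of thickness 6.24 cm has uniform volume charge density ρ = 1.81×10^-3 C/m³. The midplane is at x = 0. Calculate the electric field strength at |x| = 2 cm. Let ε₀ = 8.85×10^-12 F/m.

E = 4.09×10^6 N/C

By symmetry E is perpendicular to the slab. A Gaussian pillbox from −2 cm to +2 cm (face area A) lies entirely within the slab.
Q_enc = ρ·(2x)·A and flux = 2EA, so 2EA = 2ρxA/ε₀ ⇒ E = |ρ|x/ε₀.
E = (1.81×10^-3)(0.02)/(8.85×10^-12) = 4.09e6 N/C.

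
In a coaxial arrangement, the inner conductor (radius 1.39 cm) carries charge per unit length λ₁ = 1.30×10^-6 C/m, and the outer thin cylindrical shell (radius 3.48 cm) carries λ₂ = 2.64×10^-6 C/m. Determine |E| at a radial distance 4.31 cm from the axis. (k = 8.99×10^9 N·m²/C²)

E = 1.64×10^6 N/C

Take a coaxial cylindrical Gaussian surface of radius r = 4.31 cm and length L (r > 3.48 cm, enclosing both).
λ_enc = λ₁ + λ₂ = (1.30×10^-6) + (2.64e-6) = 3.94×10^-6 C/m.
Gauss's law: E·2πrL = λ_enc L/ε₀.
E = 2k|λ_enc|/r = 2(8.99×10^9)(3.94e-6)/(0.0431) = 1.64×10^6 N/C.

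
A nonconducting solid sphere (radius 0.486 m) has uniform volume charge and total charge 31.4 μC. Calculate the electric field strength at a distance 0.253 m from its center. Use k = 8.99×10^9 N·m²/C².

E = 6.22e5 V/m

Use a concentric Gaussian sphere at r = 0.253 m (r < R).
Only the charge within r is enclosed: Q_enc = Q·(r/R)³ = (31.4 μC)·(0.253 m/0.486 m)³ = 4.43e-6 C.
By Gauss's law, ∮E·dA = E·4πr² = Q_enc/ε₀.
E = k|Q_enc|/r² = (8.99×10^9)(4.43×10^-6)/(0.253)² = 6.22e5 N/C.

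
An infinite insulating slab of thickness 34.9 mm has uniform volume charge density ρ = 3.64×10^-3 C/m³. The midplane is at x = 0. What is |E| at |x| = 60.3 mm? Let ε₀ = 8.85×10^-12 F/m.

The point |x| = 60.3 mm lies outside the slab (half-thickness 0.01745 m). A symmetric pillbox spanning the full slab encloses Q_enc = ρ·d·A.
Flux = 2EA ⇒ E = |ρ|d/(2ε₀), independent of distance outside.
E = (3.64e-3)(0.0349)/(2·8.85×10^-12) = 7.18×10^6 N/C.

|E| = 7.18×10^6 N/C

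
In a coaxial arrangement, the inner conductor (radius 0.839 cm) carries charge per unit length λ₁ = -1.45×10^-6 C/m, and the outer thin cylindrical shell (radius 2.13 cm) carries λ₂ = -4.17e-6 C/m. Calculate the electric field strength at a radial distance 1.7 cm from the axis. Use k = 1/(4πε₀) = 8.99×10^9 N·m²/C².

|E| = 1.53×10^6 V/m

Take a coaxial cylindrical Gaussian surface of radius r = 1.7 cm and length L (between the conductors, 0.839 cm < r < 2.13 cm).
Only the inner wire is enclosed; the outer shell contributes nothing inside itself. λ_enc = λ₁ = -1.45e-6 C/m.
By Gauss's law (flux through the curved wall only), E·2πrL = λ_enc L/ε₀.
E = 2k|λ_enc|/r = 2(8.99×10^9)(1.45e-6)/(0.017) = 1.53e6 N/C.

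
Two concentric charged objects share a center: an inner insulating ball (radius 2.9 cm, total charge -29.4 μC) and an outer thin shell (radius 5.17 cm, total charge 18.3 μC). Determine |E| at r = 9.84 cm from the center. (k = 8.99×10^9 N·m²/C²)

1.03e7 N/C

Take a concentric spherical Gaussian surface of radius r = 9.84 cm (r > 5.17 cm, enclosing both).
Q_enc = (-29.4 μC) + (18.3 μC) = -1.11×10^-5 C.
By Gauss's law, ∮E·dA = E·4πr² = Q_enc/ε₀.
E = k|Q_enc|/r² = (8.99×10^9)(1.11e-5)/(0.0984)² = 1.03e7 N/C.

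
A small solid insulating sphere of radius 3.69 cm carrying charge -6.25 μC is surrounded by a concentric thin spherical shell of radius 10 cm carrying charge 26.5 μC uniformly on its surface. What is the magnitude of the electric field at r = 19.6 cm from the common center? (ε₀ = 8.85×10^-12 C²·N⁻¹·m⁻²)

By spherical symmetry E is radial; choose a Gaussian sphere of radius r = 19.6 cm (r > 10 cm, enclosing both).
Q_enc = (-6.25 μC) + (26.5 μC) = 2.025×10^-5 C.
Applying ∮E·dA = Q_enc/ε₀ with Φ = E(4πr²):
E = |Q_enc|/(4πε₀r²) = (2.025e-5)/(4π·8.85×10^-12·(0.196)²) = 4.74e6 N/C.

E = 4.74e6 V/m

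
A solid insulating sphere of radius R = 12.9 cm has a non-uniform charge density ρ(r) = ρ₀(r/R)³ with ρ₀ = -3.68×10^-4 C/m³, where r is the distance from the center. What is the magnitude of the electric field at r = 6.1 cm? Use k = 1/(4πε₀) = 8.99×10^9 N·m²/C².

E = 4.47×10^4 N/C

Symmetry ⇒ E = E(r) r̂. Gaussian sphere of radius r = 6.1 cm (r < R).
Integrate the density: Q_enc = 4π ∫₀^r ρ₀(r'/R)^3 r'² dr' = 4πρ₀ r^6/(6·R³) = -1.85×10^-8 C.
Applying ∮E·dA = Q_enc/ε₀ with Φ = E(4πr²):
E = k|Q_enc|/r² = (8.99×10^9)(1.85×10^-8)/(0.061)² = 4.47×10^4 N/C.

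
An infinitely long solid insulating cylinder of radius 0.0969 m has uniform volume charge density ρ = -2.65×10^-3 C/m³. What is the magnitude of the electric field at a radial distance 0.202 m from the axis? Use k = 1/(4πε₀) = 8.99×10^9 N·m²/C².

Choose a coaxial cylinder of radius r = 0.202 m (arbitrary length L) as the Gaussian surface (r > 0.0969 m, full cross-section enclosed).
λ_enc = ρ·πR² = (-2.65e-3)π(0.0969)² = -7.817×10^-5 C/m.
Gauss's law: E·2πrL = λ_enc L/ε₀.
E = 2k|λ_enc|/r = 2(8.99×10^9)(7.817e-5)/(0.202) = 6.96e6 N/C.

|E| = 6.96×10^6 N/C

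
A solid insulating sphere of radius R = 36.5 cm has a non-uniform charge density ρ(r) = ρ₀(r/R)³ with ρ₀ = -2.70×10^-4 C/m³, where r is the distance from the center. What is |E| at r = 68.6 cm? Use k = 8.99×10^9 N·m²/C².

E = 5.25×10^5 V/m

Symmetry ⇒ E = E(r) r̂. Gaussian sphere of radius r = 68.6 cm (r > R, all charge enclosed).
Q_enc = 4π ∫₀^R ρ₀(r'/R)^3 r'² dr' = 4πρ₀R³/6 = -2.75×10^-5 C.
Gauss's law: E·4πr² = Q_enc/ε₀.
E = k|Q_enc|/r² = (8.99×10^9)(2.75×10^-5)/(0.686)² = 5.25×10^5 N/C.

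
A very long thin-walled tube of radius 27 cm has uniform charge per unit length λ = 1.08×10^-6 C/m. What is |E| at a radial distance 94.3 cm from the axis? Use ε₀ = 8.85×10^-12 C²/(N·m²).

Take a coaxial cylindrical Gaussian surface of radius r = 94.3 cm and length L (r > 27 cm).
The full line charge is enclosed: λ_enc = 1.08×10^-6 C/m.
Since E is radial and uniform over the curved surface, Φ = E·2πrL = Q_enc/ε₀ = λ_enc L/ε₀.
E = |λ_enc|/(2πε₀r) = (1.08e-6)/(2π·8.85×10^-12·0.943) = 2.06×10^4 N/C.

E = 2.06×10^4 V/m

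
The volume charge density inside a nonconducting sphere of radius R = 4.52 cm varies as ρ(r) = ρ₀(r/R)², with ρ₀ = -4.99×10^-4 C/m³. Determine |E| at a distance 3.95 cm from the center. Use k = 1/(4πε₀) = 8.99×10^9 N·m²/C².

Use a concentric Gaussian sphere at r = 3.95 cm (r < R).
Integrate the density: Q_enc = 4π ∫₀^r ρ₀(r'/R)^2 r'² dr' = 4πρ₀ r^5/(5·R²) = -5.903×10^-8 C.
Applying ∮E·dA = Q_enc/ε₀ with Φ = E(4πr²):
E = k|Q_enc|/r² = (8.99×10^9)(5.903×10^-8)/(0.0395)² = 3.40×10^5 N/C.

E = 3.40×10^5 N/C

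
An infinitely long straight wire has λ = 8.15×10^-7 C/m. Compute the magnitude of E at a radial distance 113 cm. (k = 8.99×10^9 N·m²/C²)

Take a coaxial cylindrical Gaussian surface of radius r = 113 cm and length L.
Q_enc = λL, so λ_enc = 8.15×10^-7 C/m.
By Gauss's law (flux through the curved wall only), E·2πrL = λ_enc L/ε₀.
E = 2k|λ_enc|/r = 2(8.99×10^9)(8.15×10^-7)/(1.13) = 1.30×10^4 N/C.

|E| ≈ 1.30×10^4 N/C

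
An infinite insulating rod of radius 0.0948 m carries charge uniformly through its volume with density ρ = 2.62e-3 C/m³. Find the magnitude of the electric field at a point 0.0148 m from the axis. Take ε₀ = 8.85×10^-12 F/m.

2.19×10^6 N/C

Coaxial Gaussian cylinder, radius r = 0.0148 m, length L (r < R).
Charge inside radius r per length L is ρ·πr²·L, so λ_enc = ρπr² = 1.803×10^-6 C/m.
By Gauss's law (flux through the curved wall only), E·2πrL = λ_enc L/ε₀.
E = |λ_enc|/(2πε₀r) = (1.803e-6)/(2π·8.85×10^-12·0.0148) = 2.19e6 N/C.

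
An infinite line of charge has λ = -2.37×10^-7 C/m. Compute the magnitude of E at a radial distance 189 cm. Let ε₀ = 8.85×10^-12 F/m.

|E| = 2.26e3 N/C

Choose a coaxial cylinder of radius r = 189 cm (arbitrary length L) as the Gaussian surface.
Q_enc = λL, so λ_enc = -2.37×10^-7 C/m.
By Gauss's law (flux through the curved wall only), E·2πrL = λ_enc L/ε₀.
E = |λ_enc|/(2πε₀r) = (2.37×10^-7)/(2π·8.85×10^-12·1.89) = 2.26×10^3 N/C.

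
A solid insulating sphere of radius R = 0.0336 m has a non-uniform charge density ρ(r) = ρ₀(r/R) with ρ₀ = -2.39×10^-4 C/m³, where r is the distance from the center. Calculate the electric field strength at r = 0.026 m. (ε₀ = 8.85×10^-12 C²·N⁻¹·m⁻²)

E ≈ 1.36e5 V/m

By spherical symmetry E is radial; choose a Gaussian sphere of radius r = 0.026 m (r < R).
Integrate the density: Q_enc = 4π ∫₀^r ρ₀(r'/R)^1 r'² dr' = 4πρ₀ r^4/(4·R) = -1.021e-8 C.
Applying ∮E·dA = Q_enc/ε₀ with Φ = E(4πr²):
E = |Q_enc|/(4πε₀r²) = (1.021×10^-8)/(4π·8.85×10^-12·(0.026)²) = 1.36×10^5 N/C.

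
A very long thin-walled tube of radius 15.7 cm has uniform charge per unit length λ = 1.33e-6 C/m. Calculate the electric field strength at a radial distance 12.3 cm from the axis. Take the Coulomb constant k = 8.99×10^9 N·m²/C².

By cylindrical symmetry E is radial; use a coaxial Gaussian cylinder of radius 12.3 cm and length L (r < 15.7 cm, inside the shell).
All the surface charge lies outside this cylinder: Q_enc = 0, hence E = 0.

E = 0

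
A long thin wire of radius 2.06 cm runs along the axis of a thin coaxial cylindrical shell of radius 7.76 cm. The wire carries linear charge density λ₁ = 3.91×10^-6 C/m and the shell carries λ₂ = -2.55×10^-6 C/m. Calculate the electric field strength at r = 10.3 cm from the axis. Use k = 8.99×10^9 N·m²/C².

2.37×10^5 N/C

Take a coaxial cylindrical Gaussian surface of radius r = 10.3 cm and length L (r > 7.76 cm, enclosing both).
λ_enc = λ₁ + λ₂ = (3.91e-6) + (-2.55×10^-6) = 1.36e-6 C/m.
Gauss's law: E·2πrL = λ_enc L/ε₀.
E = 2k|λ_enc|/r = 2(8.99×10^9)(1.36×10^-6)/(0.103) = 2.37×10^5 N/C.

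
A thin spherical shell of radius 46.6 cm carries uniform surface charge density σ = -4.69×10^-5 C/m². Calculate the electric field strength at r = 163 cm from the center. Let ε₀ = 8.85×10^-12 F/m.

|E| ≈ 4.33×10^5 N/C

By spherical symmetry E is radial; choose a Gaussian sphere of radius r = 163 cm (r > 46.6 cm).
The entire shell is enclosed: Q_enc = σ·4πR² = (-4.69×10^-5)·4π·(0.466)² = -1.28×10^-4 C.
Since E is radial and uniform over the Gaussian sphere, Φ = E·4πr² = Q_enc/ε₀.
E = |Q_enc|/(4πε₀r²) = (1.28e-4)/(4π·8.85×10^-12·(1.63)²) = 4.33×10^5 N/C.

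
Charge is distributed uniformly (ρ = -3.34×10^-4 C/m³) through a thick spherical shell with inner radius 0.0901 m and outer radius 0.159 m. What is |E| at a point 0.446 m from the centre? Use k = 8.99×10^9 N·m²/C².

Use a concentric Gaussian sphere at r = 0.446 m (r > 0.159 m, enclosing the whole shell).
Q_enc = ρ·(4π/3)(b³ − a³) = (-3.34×10^-4)·(4π/3)·((0.159)³ − (0.0901)³) = -4.60×10^-6 C.
Applying ∮E·dA = Q_enc/ε₀ with Φ = E(4πr²):
E = k|Q_enc|/r² = (8.99×10^9)(4.60e-6)/(0.446)² = 2.08×10^5 N/C.

E = 2.08×10^5 N/C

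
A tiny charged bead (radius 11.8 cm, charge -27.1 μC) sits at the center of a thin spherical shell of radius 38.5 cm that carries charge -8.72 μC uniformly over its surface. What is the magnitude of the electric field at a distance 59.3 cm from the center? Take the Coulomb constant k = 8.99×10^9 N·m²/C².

Take a concentric spherical Gaussian surface of radius r = 59.3 cm (r > 38.5 cm, enclosing both).
Q_enc = (-27.1 μC) + (-8.72 μC) = -3.582×10^-5 C.
Gauss's law: E·4πr² = Q_enc/ε₀.
E = k|Q_enc|/r² = (8.99×10^9)(3.582×10^-5)/(0.593)² = 9.16×10^5 N/C.

|E| = 9.16×10^5 V/m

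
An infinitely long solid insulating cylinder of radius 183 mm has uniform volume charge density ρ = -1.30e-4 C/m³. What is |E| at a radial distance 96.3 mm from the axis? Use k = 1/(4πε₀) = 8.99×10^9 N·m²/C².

|E| ≈ 7.07×10^5 V/m

Choose a coaxial cylinder of radius r = 96.3 mm (arbitrary length L) as the Gaussian surface (r < R).
Enclosed charge per unit length: λ_enc = ρ·πr² = (-1.30×10^-4)π(0.0963)² = -3.787e-6 C/m.
Applying ∮E·dA = Q_enc/ε₀ with the end caps contributing no flux:
E = 2k|λ_enc|/r = 2(8.99×10^9)(3.787×10^-6)/(0.0963) = 7.07×10^5 N/C.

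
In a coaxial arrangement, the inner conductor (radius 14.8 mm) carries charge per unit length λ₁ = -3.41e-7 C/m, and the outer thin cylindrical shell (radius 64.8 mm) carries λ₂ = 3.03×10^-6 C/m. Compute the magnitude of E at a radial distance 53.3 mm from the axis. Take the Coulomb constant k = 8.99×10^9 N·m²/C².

Coaxial Gaussian cylinder, radius r = 53.3 mm, length L (between the conductors, 14.8 mm < r < 64.8 mm).
Only the inner wire is enclosed; the outer shell contributes nothing inside itself. λ_enc = λ₁ = -3.41×10^-7 C/m.
Gauss's law: E·2πrL = λ_enc L/ε₀.
E = 2k|λ_enc|/r = 2(8.99×10^9)(3.41e-7)/(0.0533) = 1.15×10^5 N/C.

E ≈ 1.15e5 N/C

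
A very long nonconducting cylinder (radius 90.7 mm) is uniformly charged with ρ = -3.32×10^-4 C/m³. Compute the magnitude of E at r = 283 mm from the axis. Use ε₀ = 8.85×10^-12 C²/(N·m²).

E ≈ 5.45×10^5 V/m

Take a coaxial cylindrical Gaussian surface of radius r = 283 mm and length L (r > 90.7 mm, full cross-section enclosed).
λ_enc = ρ·πR² = (-3.32e-4)π(0.0907)² = -8.58×10^-6 C/m.
Applying ∮E·dA = Q_enc/ε₀ with the end caps contributing no flux:
E = |λ_enc|/(2πε₀r) = (8.58×10^-6)/(2π·8.85×10^-12·0.283) = 5.45×10^5 N/C.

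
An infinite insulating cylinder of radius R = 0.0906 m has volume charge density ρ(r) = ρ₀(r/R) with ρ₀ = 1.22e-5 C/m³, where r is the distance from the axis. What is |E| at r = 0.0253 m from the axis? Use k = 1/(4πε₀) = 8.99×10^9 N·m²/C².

Coaxial Gaussian cylinder, radius r = 0.0253 m, length L (r < R).
λ_enc = ∫₀^r ρ(r')·2πr' dr' = (2πρ₀/R)·r^3/3 = 4.567e-9 C/m.
Applying ∮E·dA = Q_enc/ε₀ with the end caps contributing no flux:
E = 2k|λ_enc|/r = 2(8.99×10^9)(4.567×10^-9)/(0.0253) = 3.25×10^3 N/C.

|E| = 3.25e3 N/C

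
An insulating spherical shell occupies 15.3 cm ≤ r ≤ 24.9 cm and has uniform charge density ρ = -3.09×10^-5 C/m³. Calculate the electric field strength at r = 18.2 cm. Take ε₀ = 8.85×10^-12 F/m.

E ≈ 8.60e4 N/C

Take a concentric spherical Gaussian surface of radius r = 18.2 cm (within the shell material, 15.3 cm < r < 24.9 cm).
Enclosed charge is the volume from a to r: Q_enc = (4π/3)ρ(r³ − a³) = -3.167×10^-7 C.
Since E is radial and uniform over the Gaussian sphere, Φ = E·4πr² = Q_enc/ε₀.
E = |Q_enc|/(4πε₀r²) = (3.167×10^-7)/(4π·8.85×10^-12·(0.182)²) = 8.60×10^4 N/C.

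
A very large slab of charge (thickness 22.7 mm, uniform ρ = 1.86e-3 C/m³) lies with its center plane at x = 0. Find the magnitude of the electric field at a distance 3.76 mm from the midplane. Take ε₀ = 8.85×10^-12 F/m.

|E| = 7.90×10^5 N/C

By symmetry E is perpendicular to the slab. A Gaussian pillbox from −3.76 mm to +3.76 mm (face area A) lies entirely within the slab.
Q_enc = ρ·(2x)·A and flux = 2EA, so 2EA = 2ρxA/ε₀ ⇒ E = |ρ|x/ε₀.
E = (1.86×10^-3)(0.00376)/(8.85×10^-12) = 7.90×10^5 N/C.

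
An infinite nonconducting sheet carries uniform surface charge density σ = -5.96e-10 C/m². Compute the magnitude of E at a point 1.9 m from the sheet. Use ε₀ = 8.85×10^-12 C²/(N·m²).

E ≈ 33.7 N/C

Choose a cylindrical pillbox piercing the sheet, end faces (area A) parallel to it.
Flux Φ = 2EA and Q_enc = σA, so 2EA = σA/ε₀ ⇒ E = |σ|/(2ε₀), independent of distance.
E = |σ|/(2ε₀) = (5.96e-10)/(2·8.85×10^-12) = 33.7 N/C.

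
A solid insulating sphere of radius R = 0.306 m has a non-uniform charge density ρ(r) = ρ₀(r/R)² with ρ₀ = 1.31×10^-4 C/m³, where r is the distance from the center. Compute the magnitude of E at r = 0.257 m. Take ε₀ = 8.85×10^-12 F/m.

E = 5.37×10^5 N/C

Symmetry ⇒ E = E(r) r̂. Gaussian sphere of radius r = 0.257 m (r < R).
Integrate the density: Q_enc = 4π ∫₀^r ρ₀(r'/R)^2 r'² dr' = 4πρ₀ r^5/(5·R²) = 3.942×10^-6 C.
Since E is radial and uniform over the Gaussian sphere, Φ = E·4πr² = Q_enc/ε₀.
E = |Q_enc|/(4πε₀r²) = (3.942×10^-6)/(4π·8.85×10^-12·(0.257)²) = 5.37e5 N/C.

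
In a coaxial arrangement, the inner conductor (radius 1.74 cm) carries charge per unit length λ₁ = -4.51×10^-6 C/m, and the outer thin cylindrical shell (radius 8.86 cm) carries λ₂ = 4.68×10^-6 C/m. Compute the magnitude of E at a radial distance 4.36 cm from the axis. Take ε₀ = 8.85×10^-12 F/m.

|E| ≈ 1.86e6 V/m

Coaxial Gaussian cylinder, radius r = 4.36 cm, length L (between the conductors, 1.74 cm < r < 8.86 cm).
The shell at 8.86 cm lies outside the Gaussian surface, so λ_enc = λ₁ = -4.51×10^-6 C/m.
Since E is radial and uniform over the curved surface, Φ = E·2πrL = Q_enc/ε₀ = λ_enc L/ε₀.
E = |λ_enc|/(2πε₀r) = (4.51×10^-6)/(2π·8.85×10^-12·0.0436) = 1.86×10^6 N/C.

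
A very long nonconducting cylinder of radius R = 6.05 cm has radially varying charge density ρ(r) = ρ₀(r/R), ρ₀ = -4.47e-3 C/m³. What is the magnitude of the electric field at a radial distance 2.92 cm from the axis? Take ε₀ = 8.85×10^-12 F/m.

2.37×10^6 V/m

Choose a coaxial cylinder of radius r = 2.92 cm (arbitrary length L) as the Gaussian surface (r < R).
Integrating ρ over the cross-section to radius r: λ_enc = (2πρ₀/R) ∫₀^r r'^2 dr' = 2πρ₀ r^3/(3·R) = -3.853×10^-6 C/m.
By Gauss's law (flux through the curved wall only), E·2πrL = λ_enc L/ε₀.
E = |λ_enc|/(2πε₀r) = (3.853×10^-6)/(2π·8.85×10^-12·0.0292) = 2.37×10^6 N/C.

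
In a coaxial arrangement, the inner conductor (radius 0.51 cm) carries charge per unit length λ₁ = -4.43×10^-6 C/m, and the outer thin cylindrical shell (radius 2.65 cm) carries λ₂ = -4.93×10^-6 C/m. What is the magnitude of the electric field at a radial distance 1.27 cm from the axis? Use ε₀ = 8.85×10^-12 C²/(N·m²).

|E| ≈ 6.27×10^6 N/C

Choose a coaxial cylinder of radius r = 1.27 cm (arbitrary length L) as the Gaussian surface (between the conductors, 0.51 cm < r < 2.65 cm).
The shell at 2.65 cm lies outside the Gaussian surface, so λ_enc = λ₁ = -4.43×10^-6 C/m.
Gauss's law: E·2πrL = λ_enc L/ε₀.
E = |λ_enc|/(2πε₀r) = (4.43e-6)/(2π·8.85×10^-12·0.0127) = 6.27×10^6 N/C.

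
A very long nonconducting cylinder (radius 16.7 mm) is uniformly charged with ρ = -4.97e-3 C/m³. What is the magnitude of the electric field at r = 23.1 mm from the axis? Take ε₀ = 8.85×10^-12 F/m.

3.39×10^6 V/m

Choose a coaxial cylinder of radius r = 23.1 mm (arbitrary length L) as the Gaussian surface (r > 16.7 mm, full cross-section enclosed).
λ_enc = ρ·πR² = (-4.97e-3)π(0.0167)² = -4.355×10^-6 C/m.
Applying ∮E·dA = Q_enc/ε₀ with the end caps contributing no flux:
E = |λ_enc|/(2πε₀r) = (4.355×10^-6)/(2π·8.85×10^-12·0.0231) = 3.39e6 N/C.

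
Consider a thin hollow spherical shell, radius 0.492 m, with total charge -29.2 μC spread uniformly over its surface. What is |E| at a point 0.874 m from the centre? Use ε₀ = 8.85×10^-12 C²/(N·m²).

Use a concentric Gaussian sphere at r = 0.874 m (r > 0.492 m).
The entire shell is enclosed: Q_enc = -2.92×10^-5 C.
By Gauss's law, ∮E·dA = E·4πr² = Q_enc/ε₀.
E = |Q_enc|/(4πε₀r²) = (2.92e-5)/(4π·8.85×10^-12·(0.874)²) = 3.44e5 N/C.

E ≈ 3.44×10^5 N/C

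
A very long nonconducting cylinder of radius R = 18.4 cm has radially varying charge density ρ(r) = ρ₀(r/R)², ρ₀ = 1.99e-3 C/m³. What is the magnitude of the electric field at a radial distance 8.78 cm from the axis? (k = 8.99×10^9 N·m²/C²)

Choose a coaxial cylinder of radius r = 8.78 cm (arbitrary length L) as the Gaussian surface (r < R).
Integrating ρ over the cross-section to radius r: λ_enc = (2πρ₀/R²) ∫₀^r r'^3 dr' = 2πρ₀ r^4/(4·R²) = 5.487×10^-6 C/m.
Applying ∮E·dA = Q_enc/ε₀ with the end caps contributing no flux:
E = 2k|λ_enc|/r = 2(8.99×10^9)(5.487e-6)/(0.0878) = 1.12e6 N/C.

|E| ≈ 1.12e6 V/m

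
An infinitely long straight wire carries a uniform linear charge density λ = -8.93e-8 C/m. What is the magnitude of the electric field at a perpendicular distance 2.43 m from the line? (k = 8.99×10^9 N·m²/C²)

E ≈ 661 N/C

By cylindrical symmetry E is radial; use a coaxial Gaussian cylinder of radius 2.43 m and length L.
Q_enc = λL, so λ_enc = -8.93e-8 C/m.
Gauss's law: E·2πrL = λ_enc L/ε₀.
E = 2k|λ_enc|/r = 2(8.99×10^9)(8.93e-8)/(2.43) = 661 N/C.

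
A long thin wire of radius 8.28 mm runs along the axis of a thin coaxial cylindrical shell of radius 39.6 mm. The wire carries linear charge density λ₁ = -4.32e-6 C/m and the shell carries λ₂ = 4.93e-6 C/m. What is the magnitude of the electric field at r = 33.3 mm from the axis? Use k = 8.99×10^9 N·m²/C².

Take a coaxial cylindrical Gaussian surface of radius r = 33.3 mm and length L (between the conductors, 8.28 mm < r < 39.6 mm).
Only the inner wire is enclosed; the outer shell contributes nothing inside itself. λ_enc = λ₁ = -4.32×10^-6 C/m.
Gauss's law: E·2πrL = λ_enc L/ε₀.
E = 2k|λ_enc|/r = 2(8.99×10^9)(4.32e-6)/(0.0333) = 2.33×10^6 N/C.

2.33×10^6 N/C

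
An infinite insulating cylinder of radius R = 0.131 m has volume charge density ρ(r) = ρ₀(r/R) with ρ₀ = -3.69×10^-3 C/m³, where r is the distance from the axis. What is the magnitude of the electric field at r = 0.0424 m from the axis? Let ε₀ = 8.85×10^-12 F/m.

|E| = 1.91×10^6 N/C

By cylindrical symmetry E is radial; use a coaxial Gaussian cylinder of radius 0.0424 m and length L (r < R).
λ_enc = ∫₀^r ρ(r')·2πr' dr' = (2πρ₀/R)·r^3/3 = -4.497×10^-6 C/m.
Applying ∮E·dA = Q_enc/ε₀ with the end caps contributing no flux:
E = |λ_enc|/(2πε₀r) = (4.497×10^-6)/(2π·8.85×10^-12·0.0424) = 1.91e6 N/C.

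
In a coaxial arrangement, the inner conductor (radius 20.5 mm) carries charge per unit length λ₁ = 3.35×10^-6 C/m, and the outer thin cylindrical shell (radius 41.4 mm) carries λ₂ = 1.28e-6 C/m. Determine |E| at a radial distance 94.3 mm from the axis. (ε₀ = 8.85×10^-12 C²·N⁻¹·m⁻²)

Take a coaxial cylindrical Gaussian surface of radius r = 94.3 mm and length L (r > 41.4 mm, enclosing both).
λ_enc = λ₁ + λ₂ = (3.35×10^-6) + (1.28×10^-6) = 4.63×10^-6 C/m.
Gauss's law: E·2πrL = λ_enc L/ε₀.
E = |λ_enc|/(2πε₀r) = (4.63×10^-6)/(2π·8.85×10^-12·0.0943) = 8.83×10^5 N/C.

E ≈ 8.83×10^5 N/C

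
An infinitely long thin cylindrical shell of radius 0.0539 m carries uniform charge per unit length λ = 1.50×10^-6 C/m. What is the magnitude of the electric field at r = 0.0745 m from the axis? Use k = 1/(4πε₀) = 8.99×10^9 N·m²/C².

Take a coaxial cylindrical Gaussian surface of radius r = 0.0745 m and length L (r > 0.0539 m).
The full line charge is enclosed: λ_enc = 1.50×10^-6 C/m.
Since E is radial and uniform over the curved surface, Φ = E·2πrL = Q_enc/ε₀ = λ_enc L/ε₀.
E = 2k|λ_enc|/r = 2(8.99×10^9)(1.50×10^-6)/(0.0745) = 3.62e5 N/C.

|E| = 3.62e5 N/C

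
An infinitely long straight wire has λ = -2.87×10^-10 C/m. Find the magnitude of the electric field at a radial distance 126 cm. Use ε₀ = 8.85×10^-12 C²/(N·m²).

|E| = 4.1 V/m

By cylindrical symmetry E is radial; use a coaxial Gaussian cylinder of radius 126 cm and length L.
Q_enc = λL, so λ_enc = -2.87e-10 C/m.
Applying ∮E·dA = Q_enc/ε₀ with the end caps contributing no flux:
E = |λ_enc|/(2πε₀r) = (2.87×10^-10)/(2π·8.85×10^-12·1.26) = 4.1 N/C.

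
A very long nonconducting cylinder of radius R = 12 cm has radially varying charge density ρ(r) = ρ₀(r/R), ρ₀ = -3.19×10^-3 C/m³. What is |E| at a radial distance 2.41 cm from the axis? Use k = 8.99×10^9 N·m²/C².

|E| ≈ 5.81×10^5 V/m

By cylindrical symmetry E is radial; use a coaxial Gaussian cylinder of radius 2.41 cm and length L (r < R).
λ_enc = ∫₀^r ρ(r')·2πr' dr' = (2πρ₀/R)·r^3/3 = -7.793×10^-7 C/m.
Applying ∮E·dA = Q_enc/ε₀ with the end caps contributing no flux:
E = 2k|λ_enc|/r = 2(8.99×10^9)(7.793×10^-7)/(0.0241) = 5.81×10^5 N/C.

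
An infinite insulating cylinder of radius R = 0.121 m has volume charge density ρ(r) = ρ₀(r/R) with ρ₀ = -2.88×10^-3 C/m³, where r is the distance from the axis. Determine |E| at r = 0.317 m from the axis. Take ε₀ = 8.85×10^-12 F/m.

By cylindrical symmetry E is radial; use a coaxial Gaussian cylinder of radius 0.317 m and length L (r > R, full charge per length enclosed).
λ_enc = 2π ∫₀^R ρ₀(r'/R)^1 r' dr' = 2πρ₀R²/3 = -8.831×10^-5 C/m.
By Gauss's law (flux through the curved wall only), E·2πrL = λ_enc L/ε₀.
E = |λ_enc|/(2πε₀r) = (8.831e-5)/(2π·8.85×10^-12·0.317) = 5.01×10^6 N/C.

5.01×10^6 N/C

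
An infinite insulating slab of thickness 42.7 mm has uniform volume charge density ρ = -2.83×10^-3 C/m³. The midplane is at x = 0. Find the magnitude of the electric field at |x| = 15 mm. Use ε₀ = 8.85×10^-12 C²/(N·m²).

4.80e6 N/C

By symmetry E is perpendicular to the slab. A Gaussian pillbox from −15 mm to +15 mm (face area A) lies entirely within the slab.
Q_enc = ρ·(2x)·A and flux = 2EA, so 2EA = 2ρxA/ε₀ ⇒ E = |ρ|x/ε₀.
E = (2.83×10^-3)(0.015)/(8.85×10^-12) = 4.80×10^6 N/C.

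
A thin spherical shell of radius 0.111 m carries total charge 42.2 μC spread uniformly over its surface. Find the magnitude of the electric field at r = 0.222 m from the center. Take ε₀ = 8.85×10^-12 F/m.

E ≈ 7.70e6 N/C

Use a concentric Gaussian sphere at r = 0.222 m (r > 0.111 m).
The entire shell is enclosed: Q_enc = 4.22×10^-5 C.
By Gauss's law, ∮E·dA = E·4πr² = Q_enc/ε₀.
E = |Q_enc|/(4πε₀r²) = (4.22e-5)/(4π·8.85×10^-12·(0.222)²) = 7.70×10^6 N/C.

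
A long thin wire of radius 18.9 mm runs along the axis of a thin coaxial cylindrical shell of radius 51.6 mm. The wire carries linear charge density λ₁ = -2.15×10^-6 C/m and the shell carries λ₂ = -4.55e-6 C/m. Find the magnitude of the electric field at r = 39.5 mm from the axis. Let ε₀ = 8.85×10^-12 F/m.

9.79e5 N/C

By cylindrical symmetry E is radial; use a coaxial Gaussian cylinder of radius 39.5 mm and length L (between the conductors, 18.9 mm < r < 51.6 mm).
The shell at 51.6 mm lies outside the Gaussian surface, so λ_enc = λ₁ = -2.15×10^-6 C/m.
Gauss's law: E·2πrL = λ_enc L/ε₀.
E = |λ_enc|/(2πε₀r) = (2.15×10^-6)/(2π·8.85×10^-12·0.0395) = 9.79×10^5 N/C.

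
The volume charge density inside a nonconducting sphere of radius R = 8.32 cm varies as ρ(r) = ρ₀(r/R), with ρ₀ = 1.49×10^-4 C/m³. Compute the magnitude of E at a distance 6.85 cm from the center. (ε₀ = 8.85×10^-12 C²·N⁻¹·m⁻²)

E = 2.37×10^5 N/C

Use a concentric Gaussian sphere at r = 6.85 cm (r < R).
Q_enc = ∫₀^r ρ(r')·4πr'² dr' = (4πρ₀/R) ∫₀^r r'^3 dr' = 4πρ₀ r^4/(4·R) = 1.239e-7 C.
Gauss's law: E·4πr² = Q_enc/ε₀.
E = |Q_enc|/(4πε₀r²) = (1.239e-7)/(4π·8.85×10^-12·(0.0685)²) = 2.37×10^5 N/C.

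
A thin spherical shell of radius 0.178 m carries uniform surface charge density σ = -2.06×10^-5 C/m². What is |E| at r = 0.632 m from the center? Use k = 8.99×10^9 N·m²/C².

|E| = 1.85×10^5 N/C

Symmetry ⇒ E = E(r) r̂. Gaussian sphere of radius r = 0.632 m (r > 0.178 m).
The entire shell is enclosed: Q_enc = σ·4πR² = (-2.06×10^-5)·4π·(0.178)² = -8.202×10^-6 C.
Applying ∮E·dA = Q_enc/ε₀ with Φ = E(4πr²):
E = k|Q_enc|/r² = (8.99×10^9)(8.202×10^-6)/(0.632)² = 1.85×10^5 N/C.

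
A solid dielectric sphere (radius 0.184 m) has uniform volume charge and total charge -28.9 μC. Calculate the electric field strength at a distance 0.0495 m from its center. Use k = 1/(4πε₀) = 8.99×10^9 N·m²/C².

|E| = 2.06e6 N/C

By spherical symmetry E is radial; choose a Gaussian sphere of radius r = 0.0495 m (r < R).
For a uniform sphere the enclosed fraction is (r/R)³, so Q_enc = (-28.9 μC)(0.0495/0.184)³ = -5.627×10^-7 C.
Applying ∮E·dA = Q_enc/ε₀ with Φ = E(4πr²):
E = k|Q_enc|/r² = (8.99×10^9)(5.627e-7)/(0.0495)² = 2.06×10^6 N/C.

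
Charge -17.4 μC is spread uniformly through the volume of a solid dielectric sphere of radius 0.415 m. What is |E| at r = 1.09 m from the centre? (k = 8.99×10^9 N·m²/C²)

|E| ≈ 1.32×10^5 V/m

Symmetry ⇒ E = E(r) r̂. Gaussian sphere of radius r = 1.09 m (r > R, so the entire charge is enclosed).
Q_enc = -17.4 μC = -1.74×10^-5 C.
Gauss's law: E·4πr² = Q_enc/ε₀.
E = k|Q_enc|/r² = (8.99×10^9)(1.74e-5)/(1.09)² = 1.32×10^5 N/C.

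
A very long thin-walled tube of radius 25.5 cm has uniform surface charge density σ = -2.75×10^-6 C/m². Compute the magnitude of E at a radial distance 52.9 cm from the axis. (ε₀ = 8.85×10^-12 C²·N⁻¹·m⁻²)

E = 1.50×10^5 V/m

Coaxial Gaussian cylinder, radius r = 52.9 cm, length L (r > 25.5 cm).
The whole shell is enclosed: λ_enc = σ·2πR = (-2.75×10^-6)·2π·(0.255) = -4.406×10^-6 C/m.
By Gauss's law (flux through the curved wall only), E·2πrL = λ_enc L/ε₀.
E = |λ_enc|/(2πε₀r) = (4.406×10^-6)/(2π·8.85×10^-12·0.529) = 1.50×10^5 N/C.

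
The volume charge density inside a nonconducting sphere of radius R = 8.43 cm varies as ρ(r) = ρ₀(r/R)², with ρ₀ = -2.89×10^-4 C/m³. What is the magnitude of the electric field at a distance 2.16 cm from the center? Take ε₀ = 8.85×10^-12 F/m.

Take a concentric spherical Gaussian surface of radius r = 2.16 cm (r < R).
Integrate the density: Q_enc = 4π ∫₀^r ρ₀(r'/R)^2 r'² dr' = 4πρ₀ r^5/(5·R²) = -4.806×10^-10 C.
Gauss's law: E·4πr² = Q_enc/ε₀.
E = |Q_enc|/(4πε₀r²) = (4.806×10^-10)/(4π·8.85×10^-12·(0.0216)²) = 9.26×10^3 N/C.

|E| = 9.26×10^3 N/C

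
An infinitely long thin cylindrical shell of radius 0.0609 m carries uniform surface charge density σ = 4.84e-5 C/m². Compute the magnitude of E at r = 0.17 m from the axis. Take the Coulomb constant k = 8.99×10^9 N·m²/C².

|E| ≈ 1.96×10^6 V/m

Coaxial Gaussian cylinder, radius r = 0.17 m, length L (r > 0.0609 m).
The whole shell is enclosed: λ_enc = σ·2πR = (4.84×10^-5)·2π·(0.0609) = 1.852×10^-5 C/m.
Gauss's law: E·2πrL = λ_enc L/ε₀.
E = 2k|λ_enc|/r = 2(8.99×10^9)(1.852×10^-5)/(0.17) = 1.96×10^6 N/C.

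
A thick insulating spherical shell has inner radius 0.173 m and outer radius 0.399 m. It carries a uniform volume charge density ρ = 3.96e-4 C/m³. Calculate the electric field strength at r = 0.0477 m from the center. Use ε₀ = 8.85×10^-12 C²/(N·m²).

Symmetry ⇒ E = E(r) r̂. Gaussian sphere of radius r = 0.0477 m (r < 0.173 m, inside the empty cavity).
Q_enc = 0 (all charge lies at larger r); Gauss's law gives E = 0.

E = 0 (no enclosed charge)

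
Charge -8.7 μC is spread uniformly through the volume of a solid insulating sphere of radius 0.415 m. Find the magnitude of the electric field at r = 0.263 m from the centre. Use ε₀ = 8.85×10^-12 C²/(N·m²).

2.88×10^5 N/C

Symmetry ⇒ E = E(r) r̂. Gaussian sphere of radius r = 0.263 m (r < R).
For a uniform sphere the enclosed fraction is (r/R)³, so Q_enc = (-8.7 μC)(0.263/0.415)³ = -2.214×10^-6 C.
Gauss's law: E·4πr² = Q_enc/ε₀.
E = |Q_enc|/(4πε₀r²) = (2.214e-6)/(4π·8.85×10^-12·(0.263)²) = 2.88×10^5 N/C.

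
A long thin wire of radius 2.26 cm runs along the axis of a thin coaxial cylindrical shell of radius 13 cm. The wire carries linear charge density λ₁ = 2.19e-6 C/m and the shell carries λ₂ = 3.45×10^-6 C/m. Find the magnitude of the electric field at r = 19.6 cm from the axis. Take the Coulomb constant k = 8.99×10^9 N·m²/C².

Take a coaxial cylindrical Gaussian surface of radius r = 19.6 cm and length L (r > 13 cm, enclosing both).
λ_enc = λ₁ + λ₂ = (2.19e-6) + (3.45×10^-6) = 5.64e-6 C/m.
Gauss's law: E·2πrL = λ_enc L/ε₀.
E = 2k|λ_enc|/r = 2(8.99×10^9)(5.64×10^-6)/(0.196) = 5.17×10^5 N/C.

|E| ≈ 5.17e5 N/C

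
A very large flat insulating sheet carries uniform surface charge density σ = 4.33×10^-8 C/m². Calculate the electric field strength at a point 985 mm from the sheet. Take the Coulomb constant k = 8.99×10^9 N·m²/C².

By planar symmetry E is perpendicular to the sheet and uniform; use a Gaussian pillbox with flat faces of area A on each side of the sheet.
Flux Φ = 2EA and Q_enc = σA, so 2EA = σA/ε₀ ⇒ E = |σ|/(2ε₀), independent of distance.
E = 2πk|σ| = 2π(8.99×10^9)(4.33×10^-8) = 2.45×10^3 N/C.

E = 2.45×10^3 V/m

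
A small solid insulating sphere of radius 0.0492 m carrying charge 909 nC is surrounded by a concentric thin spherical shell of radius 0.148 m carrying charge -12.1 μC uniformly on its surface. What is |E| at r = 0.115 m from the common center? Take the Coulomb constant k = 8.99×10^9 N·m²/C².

E = 6.18×10^5 V/m

Take a concentric spherical Gaussian surface of radius r = 0.115 m (between the bodies, 0.0492 m < r < 0.148 m).
Only the inner charge is enclosed; the outer shell contributes nothing inside itself. Q_enc = 909 nC = 9.09×10^-7 C.
By Gauss's law, ∮E·dA = E·4πr² = Q_enc/ε₀.
E = k|Q_enc|/r² = (8.99×10^9)(9.09×10^-7)/(0.115)² = 6.18×10^5 N/C.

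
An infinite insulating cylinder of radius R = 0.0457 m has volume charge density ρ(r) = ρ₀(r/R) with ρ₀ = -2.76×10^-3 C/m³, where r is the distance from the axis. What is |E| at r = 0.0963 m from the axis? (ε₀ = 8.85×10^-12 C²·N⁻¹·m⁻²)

Choose a coaxial cylinder of radius r = 0.0963 m (arbitrary length L) as the Gaussian surface (r > R, full charge per length enclosed).
λ_enc = 2π ∫₀^R ρ₀(r'/R)^1 r' dr' = 2πρ₀R²/3 = -1.207×10^-5 C/m.
By Gauss's law (flux through the curved wall only), E·2πrL = λ_enc L/ε₀.
E = |λ_enc|/(2πε₀r) = (1.207×10^-5)/(2π·8.85×10^-12·0.0963) = 2.25e6 N/C.

2.25e6 N/C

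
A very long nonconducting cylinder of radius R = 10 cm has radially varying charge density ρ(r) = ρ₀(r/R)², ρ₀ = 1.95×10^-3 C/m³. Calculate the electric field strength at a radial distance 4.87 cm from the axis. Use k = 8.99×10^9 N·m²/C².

Choose a coaxial cylinder of radius r = 4.87 cm (arbitrary length L) as the Gaussian surface (r < R).
Integrating ρ over the cross-section to radius r: λ_enc = (2πρ₀/R²) ∫₀^r r'^3 dr' = 2πρ₀ r^4/(4·R²) = 1.723×10^-6 C/m.
Since E is radial and uniform over the curved surface, Φ = E·2πrL = Q_enc/ε₀ = λ_enc L/ε₀.
E = 2k|λ_enc|/r = 2(8.99×10^9)(1.723×10^-6)/(0.0487) = 6.36×10^5 N/C.

|E| ≈ 6.36×10^5 V/m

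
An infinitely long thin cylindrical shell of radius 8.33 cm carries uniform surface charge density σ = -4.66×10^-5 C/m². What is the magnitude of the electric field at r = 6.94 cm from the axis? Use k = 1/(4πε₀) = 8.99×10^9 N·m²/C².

Coaxial Gaussian cylinder, radius r = 6.94 cm, length L (r < 8.33 cm, inside the shell).
No charge is enclosed, so Gauss's law gives E·2πrL = 0 ⇒ E = 0.

|E| = 0 N/C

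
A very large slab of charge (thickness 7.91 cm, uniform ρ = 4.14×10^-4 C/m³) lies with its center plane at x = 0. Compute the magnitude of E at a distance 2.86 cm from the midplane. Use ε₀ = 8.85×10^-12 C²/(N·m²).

By symmetry E is perpendicular to the slab. A Gaussian pillbox from −2.86 cm to +2.86 cm (face area A) lies entirely within the slab.
Q_enc = ρ·(2x)·A and flux = 2EA, so 2EA = 2ρxA/ε₀ ⇒ E = |ρ|x/ε₀.
E = (4.14×10^-4)(0.0286)/(8.85×10^-12) = 1.34×10^6 N/C.

E = 1.34×10^6 N/C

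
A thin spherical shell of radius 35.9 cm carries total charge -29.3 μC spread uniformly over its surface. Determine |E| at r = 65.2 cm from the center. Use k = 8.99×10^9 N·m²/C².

E ≈ 6.20e5 N/C

Use a concentric Gaussian sphere at r = 65.2 cm (r > 35.9 cm).
The entire shell is enclosed: Q_enc = -2.93e-5 C.
Applying ∮E·dA = Q_enc/ε₀ with Φ = E(4πr²):
E = k|Q_enc|/r² = (8.99×10^9)(2.93×10^-5)/(0.652)² = 6.20×10^5 N/C.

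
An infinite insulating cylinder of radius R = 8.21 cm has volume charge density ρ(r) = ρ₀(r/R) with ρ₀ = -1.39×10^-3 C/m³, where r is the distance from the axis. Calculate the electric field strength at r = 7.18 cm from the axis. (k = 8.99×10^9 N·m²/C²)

By cylindrical symmetry E is radial; use a coaxial Gaussian cylinder of radius 7.18 cm and length L (r < R).
Integrating ρ over the cross-section to radius r: λ_enc = (2πρ₀/R) ∫₀^r r'^2 dr' = 2πρ₀ r^3/(3·R) = -1.313e-5 C/m.
By Gauss's law (flux through the curved wall only), E·2πrL = λ_enc L/ε₀.
E = 2k|λ_enc|/r = 2(8.99×10^9)(1.313×10^-5)/(0.0718) = 3.29×10^6 N/C.

|E| ≈ 3.29e6 V/m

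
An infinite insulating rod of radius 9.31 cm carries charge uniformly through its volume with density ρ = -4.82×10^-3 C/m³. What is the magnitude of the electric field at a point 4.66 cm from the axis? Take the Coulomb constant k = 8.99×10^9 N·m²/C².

E ≈ 1.27×10^7 N/C

Take a coaxial cylindrical Gaussian surface of radius r = 4.66 cm and length L (r < R).
Enclosed charge per unit length: λ_enc = ρ·πr² = (-4.82e-3)π(0.0466)² = -3.288×10^-5 C/m.
By Gauss's law (flux through the curved wall only), E·2πrL = λ_enc L/ε₀.
E = 2k|λ_enc|/r = 2(8.99×10^9)(3.288×10^-5)/(0.0466) = 1.27e7 N/C.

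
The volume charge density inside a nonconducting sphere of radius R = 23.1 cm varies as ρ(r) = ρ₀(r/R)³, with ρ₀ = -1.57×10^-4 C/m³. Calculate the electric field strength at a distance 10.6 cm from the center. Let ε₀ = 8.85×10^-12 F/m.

E ≈ 3.03e4 V/m

Take a concentric spherical Gaussian surface of radius r = 10.6 cm (r < R).
Q_enc = ∫₀^r ρ(r')·4πr'² dr' = (4πρ₀/R³) ∫₀^r r'^5 dr' = 4πρ₀ r^6/(6·R³) = -3.784×10^-8 C.
Gauss's law: E·4πr² = Q_enc/ε₀.
E = |Q_enc|/(4πε₀r²) = (3.784×10^-8)/(4π·8.85×10^-12·(0.106)²) = 3.03×10^4 N/C.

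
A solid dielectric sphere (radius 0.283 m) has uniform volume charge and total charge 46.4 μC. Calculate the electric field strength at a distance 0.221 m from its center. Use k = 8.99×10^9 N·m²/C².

|E| = 4.07e6 V/m

By spherical symmetry E is radial; choose a Gaussian sphere of radius r = 0.221 m (r < R).
Only the charge within r is enclosed: Q_enc = Q·(r/R)³ = (46.4 μC)·(0.221 m/0.283 m)³ = 2.21×10^-5 C.
Gauss's law: E·4πr² = Q_enc/ε₀.
E = k|Q_enc|/r² = (8.99×10^9)(2.21×10^-5)/(0.221)² = 4.07e6 N/C.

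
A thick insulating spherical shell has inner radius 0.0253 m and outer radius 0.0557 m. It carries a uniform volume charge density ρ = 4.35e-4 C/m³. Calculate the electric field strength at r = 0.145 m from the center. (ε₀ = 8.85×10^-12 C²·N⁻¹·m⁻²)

|E| = 1.22e5 N/C

Take a concentric spherical Gaussian surface of radius r = 0.145 m (r > 0.0557 m, enclosing the whole shell).
Q_enc = ρ·(4π/3)(b³ − a³) = (4.35e-4)·(4π/3)·((0.0557)³ − (0.0253)³) = 2.854×10^-7 C.
Applying ∮E·dA = Q_enc/ε₀ with Φ = E(4πr²):
E = |Q_enc|/(4πε₀r²) = (2.854e-7)/(4π·8.85×10^-12·(0.145)²) = 1.22e5 N/C.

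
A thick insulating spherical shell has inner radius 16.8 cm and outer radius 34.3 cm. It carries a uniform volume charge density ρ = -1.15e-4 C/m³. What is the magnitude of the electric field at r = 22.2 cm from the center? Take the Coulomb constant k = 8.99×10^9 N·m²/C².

Use a concentric Gaussian sphere at r = 22.2 cm (within the shell material, 16.8 cm < r < 34.3 cm).
Enclosed charge is the volume from a to r: Q_enc = (4π/3)ρ(r³ − a³) = -2.986×10^-6 C.
Gauss's law: E·4πr² = Q_enc/ε₀.
E = k|Q_enc|/r² = (8.99×10^9)(2.986×10^-6)/(0.222)² = 5.45×10^5 N/C.

E ≈ 5.45×10^5 V/m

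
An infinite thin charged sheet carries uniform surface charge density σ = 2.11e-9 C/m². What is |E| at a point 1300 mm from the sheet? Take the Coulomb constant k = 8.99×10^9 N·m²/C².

By planar symmetry E is perpendicular to the sheet and uniform; use a Gaussian pillbox with flat faces of area A on each side of the sheet.
Flux Φ = 2EA and Q_enc = σA, so 2EA = σA/ε₀ ⇒ E = |σ|/(2ε₀), independent of distance.
E = 2πk|σ| = 2π(8.99×10^9)(2.11×10^-9) = 119 N/C.

E ≈ 119 N/C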